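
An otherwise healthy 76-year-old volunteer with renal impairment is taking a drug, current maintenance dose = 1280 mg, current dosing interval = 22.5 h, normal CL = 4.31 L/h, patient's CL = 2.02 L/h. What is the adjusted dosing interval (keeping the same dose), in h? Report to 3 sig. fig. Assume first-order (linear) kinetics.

To keep the same average steady-state level, dosing rate must scale with clearance.
CL ratio = 2.02 / 4.31 = 0.4687
New interval (same dose) = 22.5 / 0.4687 = 48.01 h

48.0 h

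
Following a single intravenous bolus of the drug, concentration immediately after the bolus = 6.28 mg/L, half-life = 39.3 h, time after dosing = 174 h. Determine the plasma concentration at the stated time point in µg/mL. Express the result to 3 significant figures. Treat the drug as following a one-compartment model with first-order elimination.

0.292 µg/mL

k = ln2 / t½ = 0.693147 / 39.3 = 0.01764 h⁻¹
C = C₀ · e^(−k·t) = 6.280 × e^(−0.01764 × 174)
  = 6.280 × 0.04645 = 0.2917 mg/L
(0.2917 mg/L = 0.2917 µg/mL)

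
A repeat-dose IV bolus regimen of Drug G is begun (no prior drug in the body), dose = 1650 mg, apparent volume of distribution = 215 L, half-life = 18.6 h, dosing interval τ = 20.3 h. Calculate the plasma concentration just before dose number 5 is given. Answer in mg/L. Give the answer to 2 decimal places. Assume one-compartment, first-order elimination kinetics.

6.46 mg/L

C₀ per dose = Dose / Vd = 1650 / 215 = 7.674 mg/L
k = ln2 / t½ = 0.693147 / 18.6 = 0.03727 h⁻¹
Fraction remaining after one interval: r = e^(−kτ) = e^(−0.03727 × 20.3) = 0.4693
Before dose 5, 4 doses have been given (aged 1τ, 2τ, 3τ, 4τ).
C_trough = C₀ × (r + r² + … + r^4) = C₀ × r(1−r^4)/(1−r)
        = 7.674 × 0.4693 × (1 − 0.04851) / (1 − 0.4693) = 6.457 mg/L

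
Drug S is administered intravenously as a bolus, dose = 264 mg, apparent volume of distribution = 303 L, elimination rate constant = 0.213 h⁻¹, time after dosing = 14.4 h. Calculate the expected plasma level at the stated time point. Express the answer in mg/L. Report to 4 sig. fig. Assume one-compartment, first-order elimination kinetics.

0.04056 mg/L

C₀ = Dose / Vd = 264.0 / 303 = 0.8713 mg/L
C = C₀ · e^(−k·t) = 0.8713 × e^(−0.2130 × 14.4)
  = 0.8713 × 0.04655 = 0.04056 mg/L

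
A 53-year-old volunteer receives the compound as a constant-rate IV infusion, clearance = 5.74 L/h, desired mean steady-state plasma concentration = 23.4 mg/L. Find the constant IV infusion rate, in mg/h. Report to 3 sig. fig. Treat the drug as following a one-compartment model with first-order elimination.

134 mg/h

At steady state, infusion rate R₀ = Css × CL = 23.4 × 5.740 = 134.3 mg/h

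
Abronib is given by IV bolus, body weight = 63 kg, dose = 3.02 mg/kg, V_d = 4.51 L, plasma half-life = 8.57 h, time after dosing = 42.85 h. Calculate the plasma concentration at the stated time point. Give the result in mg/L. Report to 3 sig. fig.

Total dose = 3.02 × 63 = 190.3 mg
C₀ = Dose / Vd = 190.3 / 4.51 = 42.20 mg/L
k = ln2 / t½ = 0.693147 / 8.57 = 0.08088 h⁻¹
t / t½ = 42.85 / 8.57 = 5 half-lives
C = C₀ × (1/2)^5 = 42.20 × 0.03125 = 1.319 mg/L

1.32 mg/L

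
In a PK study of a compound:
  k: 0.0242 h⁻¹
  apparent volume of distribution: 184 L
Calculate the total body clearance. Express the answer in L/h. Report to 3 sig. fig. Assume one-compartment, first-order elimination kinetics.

4.45 L/h

CL = k × Vd = 0.0242 × 184 = 4.453 L/h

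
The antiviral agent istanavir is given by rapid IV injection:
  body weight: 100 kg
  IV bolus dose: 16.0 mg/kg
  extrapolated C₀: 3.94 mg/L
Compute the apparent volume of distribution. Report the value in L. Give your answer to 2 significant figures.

Dose = 16.0 × 100 = 1600 mg
Vd = Dose / C₀ = 1600 / 3.94 = 406.1 L

410 L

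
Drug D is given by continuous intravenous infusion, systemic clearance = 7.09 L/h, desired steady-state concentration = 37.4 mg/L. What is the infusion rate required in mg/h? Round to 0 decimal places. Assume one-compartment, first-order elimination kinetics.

At steady state, infusion rate R₀ = Css × CL = 37.4 × 7.090 = 265.2 mg/h

265 mg/h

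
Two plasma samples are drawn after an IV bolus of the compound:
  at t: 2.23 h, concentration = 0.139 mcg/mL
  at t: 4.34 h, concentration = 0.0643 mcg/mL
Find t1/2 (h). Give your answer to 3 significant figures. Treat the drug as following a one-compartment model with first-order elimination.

1.90 h

k = ln(C₁/C₂) / (t₂ − t₁) = ln(0.139/0.0643) / (4.34 − 2.23)
  = 0.7709 / 2.110 = 0.3654 h⁻¹
t½ = ln2 / k = 0.693147 / 0.3654 = 1.897 h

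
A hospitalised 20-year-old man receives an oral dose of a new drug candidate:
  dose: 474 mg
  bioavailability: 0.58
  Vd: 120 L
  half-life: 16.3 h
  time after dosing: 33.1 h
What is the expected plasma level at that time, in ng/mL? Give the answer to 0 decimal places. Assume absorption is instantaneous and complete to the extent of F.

Amount reaching circulation = F × Dose = 0.58 × 474.0 = 274.9 mg
C₀ = F·Dose / Vd = 274.9 / 120 = 2.291 mg/L
k = ln2 / t½ = 0.693147 / 16.3 = 0.04252 h⁻¹
C = C₀ · e^(−k·t) = 2.291 × e^(−0.04252 × 33.1)
  = 2.291 × 0.2448 = 0.5608 mg/L
Convert: 0.5608 mg/L × 1000 = 560.8 ng/mL

561 ng/mL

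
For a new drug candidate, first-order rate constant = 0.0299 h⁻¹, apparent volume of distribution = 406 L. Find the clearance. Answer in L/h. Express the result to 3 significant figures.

12.1 L/h

CL = k × Vd = 0.0299 × 406 = 12.14 L/h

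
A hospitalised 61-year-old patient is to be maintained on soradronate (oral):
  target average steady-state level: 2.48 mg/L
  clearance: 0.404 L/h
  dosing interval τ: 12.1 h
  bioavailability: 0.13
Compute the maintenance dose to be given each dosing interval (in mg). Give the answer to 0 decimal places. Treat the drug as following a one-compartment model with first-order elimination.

93 mg

At steady state, F × (Dose/τ) = Css × CL.
Dose = Css × CL × τ / F = 2.48 × 0.4040 × 12.1 / 0.13 = 93.26 mg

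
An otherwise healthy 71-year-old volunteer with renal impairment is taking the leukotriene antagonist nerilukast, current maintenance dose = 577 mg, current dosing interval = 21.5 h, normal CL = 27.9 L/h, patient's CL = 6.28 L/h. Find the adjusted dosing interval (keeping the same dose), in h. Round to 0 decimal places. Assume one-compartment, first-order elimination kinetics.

To keep the same average steady-state level, dosing rate must scale with clearance.
CL ratio = 6.28 / 27.9 = 0.2251
New interval (same dose) = 21.5 / 0.2251 = 95.51 h

96 h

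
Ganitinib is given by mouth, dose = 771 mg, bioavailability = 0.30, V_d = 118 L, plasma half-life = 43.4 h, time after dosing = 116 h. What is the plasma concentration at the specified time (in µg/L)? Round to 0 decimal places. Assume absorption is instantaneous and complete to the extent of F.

Amount reaching circulation = F × Dose = 0.30 × 771.0 = 231.3 mg
C₀ = F·Dose / Vd = 231.3 / 118 = 1.960 mg/L
k = ln2 / t½ = 0.693147 / 43.4 = 0.01597 h⁻¹
C = C₀ · e^(−k·t) = 1.960 × e^(−0.01597 × 116)
  = 1.960 × 0.1568 = 0.3073 mg/L
Convert: 0.3073 mg/L × 1000 = 307.3 µg/L

307 µg/L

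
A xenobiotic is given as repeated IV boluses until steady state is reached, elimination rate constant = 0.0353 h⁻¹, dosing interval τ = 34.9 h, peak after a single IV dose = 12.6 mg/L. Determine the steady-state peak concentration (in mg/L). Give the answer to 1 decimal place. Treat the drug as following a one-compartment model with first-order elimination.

17.8 mg/L

e^(−kτ) = e^(−0.03530 × 34.9) = 0.2917
Accumulation ratio R = 1 / (1 − e^(−kτ)) = 1 / (1 − 0.2917) = 1.412
Steady-state peak = C₀ × R = 12.6 × 1.412 = 17.79 mg/L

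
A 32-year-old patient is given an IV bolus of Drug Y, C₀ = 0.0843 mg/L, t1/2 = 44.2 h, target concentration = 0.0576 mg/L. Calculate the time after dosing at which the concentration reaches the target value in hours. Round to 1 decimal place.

24.3 h

k = ln2 / t½ = 0.693147 / 44.2 = 0.01568 h⁻¹
t = ln(C₀ / C) / k = ln(0.08430 / 0.0576) / 0.01568
  = ln(1.464) / 0.01568 = 0.3812 / 0.01568 = 24.31 h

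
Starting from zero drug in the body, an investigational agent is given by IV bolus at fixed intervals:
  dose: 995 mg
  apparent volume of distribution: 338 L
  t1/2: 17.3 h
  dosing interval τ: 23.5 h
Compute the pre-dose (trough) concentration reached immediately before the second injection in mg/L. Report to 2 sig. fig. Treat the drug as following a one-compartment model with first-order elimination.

1.1 mg/L

C₀ per dose = Dose / Vd = 995 / 338 = 2.944 mg/L
k = ln2 / t½ = 0.693147 / 17.3 = 0.04007 h⁻¹
Fraction remaining after one interval: r = e^(−kτ) = e^(−0.04007 × 23.5) = 0.3900
Before dose 2, 1 dose has been given (aged 1τ).
C_trough = C₀ × r = 2.944 × 0.3900 = 1.148 mg/L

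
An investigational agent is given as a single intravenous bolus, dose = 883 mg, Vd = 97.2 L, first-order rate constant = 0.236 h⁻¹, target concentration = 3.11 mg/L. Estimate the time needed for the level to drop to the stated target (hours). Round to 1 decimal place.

C₀ = Dose / Vd = 883.0 / 97.2 = 9.084 mg/L
t = ln(C₀ / C) / k = ln(9.084 / 3.11) / 0.2360
  = ln(2.921) / 0.2360 = 1.072 / 0.2360 = 4.542 h

4.5 h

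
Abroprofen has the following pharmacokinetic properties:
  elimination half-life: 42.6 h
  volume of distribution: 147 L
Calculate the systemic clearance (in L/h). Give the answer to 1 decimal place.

k = ln2 / t½ = 0.693147 / 42.6 = 0.01627 h⁻¹
CL = k × Vd = 0.01627 × 147 = 2.392 L/h

2.4 L/h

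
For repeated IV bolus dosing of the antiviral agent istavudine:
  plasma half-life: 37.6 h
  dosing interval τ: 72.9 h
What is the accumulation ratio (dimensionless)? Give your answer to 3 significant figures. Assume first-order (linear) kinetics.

1.35

k = ln2 / t½ = 0.693147 / 37.6 = 0.01843 h⁻¹
e^(−kτ) = e^(−0.01843 × 72.9) = 0.2609
Accumulation ratio R = 1 / (1 − e^(−kτ)) = 1 / (1 − 0.2609) = 1.353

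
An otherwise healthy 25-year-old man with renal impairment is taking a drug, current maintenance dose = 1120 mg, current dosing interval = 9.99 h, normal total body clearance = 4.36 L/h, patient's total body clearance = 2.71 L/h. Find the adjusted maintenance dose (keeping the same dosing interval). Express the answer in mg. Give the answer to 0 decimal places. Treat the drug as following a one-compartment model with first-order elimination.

To keep the same average steady-state level, dosing rate must scale with clearance.
CL ratio = 2.71 / 4.36 = 0.6216
New dose (same interval) = 1120 × 0.6216 = 696.2 mg

696 mg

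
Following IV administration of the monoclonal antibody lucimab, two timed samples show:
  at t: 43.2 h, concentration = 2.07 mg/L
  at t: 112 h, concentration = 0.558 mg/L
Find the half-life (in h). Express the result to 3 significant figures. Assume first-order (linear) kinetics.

36.4 h

k = ln(C₁/C₂) / (t₂ − t₁) = ln(2.07/0.558) / (112 − 43.2)
  = 1.311 / 68.80 = 0.01906 h⁻¹
t½ = ln2 / k = 0.693147 / 0.01906 = 36.37 h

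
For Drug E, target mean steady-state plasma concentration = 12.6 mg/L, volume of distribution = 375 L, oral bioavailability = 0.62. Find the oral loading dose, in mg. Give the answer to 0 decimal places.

LD = Css × Vd / F = 12.6 × 375 / 0.62 = 7621 mg

7621 mg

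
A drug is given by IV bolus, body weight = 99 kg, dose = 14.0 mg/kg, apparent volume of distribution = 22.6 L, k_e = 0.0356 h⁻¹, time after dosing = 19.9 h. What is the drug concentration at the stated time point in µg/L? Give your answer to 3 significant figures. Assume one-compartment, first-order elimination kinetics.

30200 µg/L

Total dose = 14.0 × 99 = 1386 mg
C₀ = Dose / Vd = 1386 / 22.6 = 61.33 mg/L
C = C₀ · e^(−k·t) = 61.33 × e^(−0.03560 × 19.9)
  = 61.33 × 0.4924 = 30.20 mg/L
Convert: 30.20 mg/L × 1000 = 30200 µg/L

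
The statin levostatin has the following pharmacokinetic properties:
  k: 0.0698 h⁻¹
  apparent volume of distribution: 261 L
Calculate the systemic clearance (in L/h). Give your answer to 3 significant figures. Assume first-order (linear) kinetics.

CL = k × Vd = 0.0698 × 261 = 18.22 L/h

18.2 L/h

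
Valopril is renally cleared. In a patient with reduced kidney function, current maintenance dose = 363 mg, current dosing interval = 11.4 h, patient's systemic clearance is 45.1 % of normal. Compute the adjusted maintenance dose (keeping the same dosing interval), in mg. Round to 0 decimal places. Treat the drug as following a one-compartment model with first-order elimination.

To keep the same average steady-state level, dosing rate must scale with clearance.
CL ratio = 45.1 / 100 = 0.4510
New dose (same interval) = 363 × 0.4510 = 163.7 mg

164 mg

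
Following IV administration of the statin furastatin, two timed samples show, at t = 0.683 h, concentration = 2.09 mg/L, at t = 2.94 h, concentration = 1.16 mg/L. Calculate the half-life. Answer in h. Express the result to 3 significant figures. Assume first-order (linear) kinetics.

2.66 h

k = ln(C₁/C₂) / (t₂ − t₁) = ln(2.09/1.16) / (2.94 − 0.683)
  = 0.5887 / 2.257 = 0.2608 h⁻¹
t½ = ln2 / k = 0.693147 / 0.2608 = 2.658 h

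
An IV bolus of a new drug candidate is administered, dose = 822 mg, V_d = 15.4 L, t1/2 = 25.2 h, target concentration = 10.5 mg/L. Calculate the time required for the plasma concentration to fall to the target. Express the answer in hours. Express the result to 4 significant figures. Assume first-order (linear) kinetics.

C₀ = Dose / Vd = 822.0 / 15.4 = 53.38 mg/L
k = ln2 / t½ = 0.693147 / 25.2 = 0.02751 h⁻¹
t = ln(C₀ / C) / k = ln(53.38 / 10.5) / 0.02751
  = ln(5.084) / 0.02751 = 1.626 / 0.02751 = 59.11 h

59.11 h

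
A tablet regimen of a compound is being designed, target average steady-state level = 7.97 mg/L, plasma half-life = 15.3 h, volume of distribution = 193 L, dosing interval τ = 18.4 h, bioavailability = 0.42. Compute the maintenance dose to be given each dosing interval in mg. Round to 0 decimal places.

k = ln2 / t½ = 0.693147 / 15.3 = 0.04530 h⁻¹
CL = k × Vd = 0.04530 × 193 = 8.743 L/h
At steady state, F × (Dose/τ) = Css × CL.
Dose = Css × CL × τ / F = 7.97 × 8.743 × 18.4 / 0.42 = 3053 mg

3053 mg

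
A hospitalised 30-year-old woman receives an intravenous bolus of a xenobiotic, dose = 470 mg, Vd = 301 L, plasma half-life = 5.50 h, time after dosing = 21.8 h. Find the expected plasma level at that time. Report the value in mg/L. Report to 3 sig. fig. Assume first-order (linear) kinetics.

0.100 mg/L

C₀ = Dose / Vd = 470.0 / 301 = 1.561 mg/L
k = ln2 / t½ = 0.693147 / 5.50 = 0.1260 h⁻¹
C = C₀ · e^(−k·t) = 1.561 × e^(−0.1260 × 21.8)
  = 1.561 × 0.06413 = 0.1001 mg/L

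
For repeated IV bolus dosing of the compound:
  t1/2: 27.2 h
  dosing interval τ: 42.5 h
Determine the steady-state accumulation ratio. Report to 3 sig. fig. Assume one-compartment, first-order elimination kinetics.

1.51

k = ln2 / t½ = 0.693147 / 27.2 = 0.02548 h⁻¹
e^(−kτ) = e^(−0.02548 × 42.5) = 0.3386
Accumulation ratio R = 1 / (1 − e^(−kτ)) = 1 / (1 − 0.3386) = 1.512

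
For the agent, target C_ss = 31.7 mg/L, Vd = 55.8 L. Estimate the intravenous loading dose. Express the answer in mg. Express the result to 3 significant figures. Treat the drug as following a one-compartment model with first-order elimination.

1770 mg

LD = Css × Vd = 31.7 × 55.8 = 1769 mg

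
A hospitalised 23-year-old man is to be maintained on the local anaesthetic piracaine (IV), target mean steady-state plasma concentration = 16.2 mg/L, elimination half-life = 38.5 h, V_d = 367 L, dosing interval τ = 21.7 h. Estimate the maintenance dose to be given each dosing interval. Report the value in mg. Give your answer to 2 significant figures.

k = ln2 / t½ = 0.693147 / 38.5 = 0.01800 h⁻¹
CL = k × Vd = 0.01800 × 367 = 6.606 L/h
At steady state, Dose/τ = Css × CL.
Dose = Css × CL × τ = 16.2 × 6.606 × 21.7 = 2322 mg

2300 mg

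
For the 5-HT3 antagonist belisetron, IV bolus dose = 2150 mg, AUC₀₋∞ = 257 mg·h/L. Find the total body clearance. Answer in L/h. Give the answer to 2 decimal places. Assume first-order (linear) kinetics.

8.37 L/h

CL = Dose / AUC = 2150 / 257 = 8.366 L/h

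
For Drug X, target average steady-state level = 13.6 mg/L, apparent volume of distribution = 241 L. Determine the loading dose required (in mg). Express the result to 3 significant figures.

3280 mg

LD = Css × Vd = 13.6 × 241 = 3278 mg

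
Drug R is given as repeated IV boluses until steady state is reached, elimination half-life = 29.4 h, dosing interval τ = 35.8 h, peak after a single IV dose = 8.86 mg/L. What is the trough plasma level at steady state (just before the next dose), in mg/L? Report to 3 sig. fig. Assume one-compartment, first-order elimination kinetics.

6.68 mg/L

k = ln2 / t½ = 0.693147 / 29.4 = 0.02358 h⁻¹
e^(−kτ) = e^(−0.02358 × 35.8) = 0.4299
Accumulation ratio R = 1 / (1 − e^(−kτ)) = 1 / (1 − 0.4299) = 1.754
Steady-state trough = C₀ × R × e^(−kτ) = 8.86 × 1.754 × 0.4299 = 6.681 mg/L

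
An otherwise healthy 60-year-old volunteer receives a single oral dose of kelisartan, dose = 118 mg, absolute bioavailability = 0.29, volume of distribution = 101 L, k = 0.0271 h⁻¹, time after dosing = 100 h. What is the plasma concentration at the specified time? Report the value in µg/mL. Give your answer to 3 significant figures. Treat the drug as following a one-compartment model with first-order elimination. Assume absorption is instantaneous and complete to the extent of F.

0.0225 µg/mL

Amount reaching circulation = F × Dose = 0.29 × 118.0 = 34.22 mg
C₀ = F·Dose / Vd = 34.22 / 101 = 0.3388 mg/L
C = C₀ · e^(−k·t) = 0.3388 × e^(−0.02710 × 100)
  = 0.3388 × 0.06654 = 0.02254 mg/L
(0.02254 mg/L = 0.02254 µg/mL)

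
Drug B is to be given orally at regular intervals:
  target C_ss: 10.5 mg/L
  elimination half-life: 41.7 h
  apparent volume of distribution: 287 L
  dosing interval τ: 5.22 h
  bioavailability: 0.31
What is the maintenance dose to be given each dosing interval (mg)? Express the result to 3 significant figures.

843 mg

k = ln2 / t½ = 0.693147 / 41.7 = 0.01662 h⁻¹
CL = k × Vd = 0.01662 × 287 = 4.770 L/h
At steady state, F × (Dose/τ) = Css × CL.
Dose = Css × CL × τ / F = 10.5 × 4.770 × 5.22 / 0.31 = 843.4 mg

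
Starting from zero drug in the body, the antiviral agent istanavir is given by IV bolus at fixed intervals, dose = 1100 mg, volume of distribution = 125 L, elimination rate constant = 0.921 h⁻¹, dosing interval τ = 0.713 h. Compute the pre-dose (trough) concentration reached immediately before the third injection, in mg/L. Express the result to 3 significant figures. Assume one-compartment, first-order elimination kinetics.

6.93 mg/L

C₀ per dose = Dose / Vd = 1100 / 125 = 8.800 mg/L
Fraction remaining after one interval: r = e^(−kτ) = e^(−0.9210 × 0.713) = 0.5186
Before dose 3, 2 doses have been given (aged 1τ, 2τ).
C_trough = C₀ × (r + r²) = 8.800 × (0.5186 + 0.2689) = 6.930 mg/L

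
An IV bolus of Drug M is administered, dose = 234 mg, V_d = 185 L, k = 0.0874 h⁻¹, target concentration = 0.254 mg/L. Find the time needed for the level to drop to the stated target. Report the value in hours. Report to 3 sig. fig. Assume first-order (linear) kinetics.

18.4 h

C₀ = Dose / Vd = 234.0 / 185 = 1.265 mg/L
t = ln(C₀ / C) / k = ln(1.265 / 0.254) / 0.08740
  = ln(4.980) / 0.08740 = 1.605 / 0.08740 = 18.36 h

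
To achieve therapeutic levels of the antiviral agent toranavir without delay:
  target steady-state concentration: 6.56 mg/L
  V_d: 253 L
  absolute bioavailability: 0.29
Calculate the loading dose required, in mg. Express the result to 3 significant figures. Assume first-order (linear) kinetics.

5720 mg

LD = Css × Vd / F = 6.56 × 253 / 0.29 = 5723 mg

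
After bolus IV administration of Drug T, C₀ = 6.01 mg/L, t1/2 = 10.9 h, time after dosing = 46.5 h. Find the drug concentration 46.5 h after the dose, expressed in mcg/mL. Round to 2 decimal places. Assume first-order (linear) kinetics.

k = ln2 / t½ = 0.693147 / 10.9 = 0.06359 h⁻¹
C = C₀ · e^(−k·t) = 6.010 × e^(−0.06359 × 46.5)
  = 6.010 × 0.05198 = 0.3124 mg/L
(0.3124 mg/L = 0.3124 mcg/mL)

0.31 mcg/mL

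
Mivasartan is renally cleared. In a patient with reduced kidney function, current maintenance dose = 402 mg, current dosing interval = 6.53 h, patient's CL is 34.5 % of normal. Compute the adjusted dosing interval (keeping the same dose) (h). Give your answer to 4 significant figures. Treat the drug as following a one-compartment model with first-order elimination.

To keep the same average steady-state level, dosing rate must scale with clearance.
CL ratio = 34.5 / 100 = 0.3450
New interval (same dose) = 6.53 / 0.3450 = 18.93 h

18.93 h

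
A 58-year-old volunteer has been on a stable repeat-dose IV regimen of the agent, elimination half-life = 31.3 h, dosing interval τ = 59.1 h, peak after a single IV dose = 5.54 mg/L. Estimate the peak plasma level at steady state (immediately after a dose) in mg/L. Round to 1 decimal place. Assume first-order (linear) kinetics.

k = ln2 / t½ = 0.693147 / 31.3 = 0.02215 h⁻¹
e^(−kτ) = e^(−0.02215 × 59.1) = 0.2701
Accumulation ratio R = 1 / (1 − e^(−kτ)) = 1 / (1 − 0.2701) = 1.370
Steady-state peak = C₀ × R = 5.54 × 1.370 = 7.590 mg/L

7.6 mg/L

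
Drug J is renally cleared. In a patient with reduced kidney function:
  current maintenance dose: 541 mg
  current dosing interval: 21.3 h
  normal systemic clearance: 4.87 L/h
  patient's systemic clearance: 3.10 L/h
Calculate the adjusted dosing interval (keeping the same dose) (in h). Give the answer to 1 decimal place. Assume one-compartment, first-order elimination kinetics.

33.5 h

To keep the same average steady-state level, dosing rate must scale with clearance.
CL ratio = 3.10 / 4.87 = 0.6366
New interval (same dose) = 21.3 / 0.6366 = 33.46 h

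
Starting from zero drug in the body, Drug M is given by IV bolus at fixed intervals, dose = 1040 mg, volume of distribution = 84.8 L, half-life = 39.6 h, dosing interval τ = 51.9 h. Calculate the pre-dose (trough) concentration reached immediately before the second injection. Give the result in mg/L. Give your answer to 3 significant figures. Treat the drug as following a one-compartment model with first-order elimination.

C₀ per dose = Dose / Vd = 1040 / 84.8 = 12.26 mg/L
k = ln2 / t½ = 0.693147 / 39.6 = 0.01750 h⁻¹
Fraction remaining after one interval: r = e^(−kτ) = e^(−0.01750 × 51.9) = 0.4032
Before dose 2, 1 dose has been given (aged 1τ).
C_trough = C₀ × r = 12.26 × 0.4032 = 4.943 mg/L

4.94 mg/L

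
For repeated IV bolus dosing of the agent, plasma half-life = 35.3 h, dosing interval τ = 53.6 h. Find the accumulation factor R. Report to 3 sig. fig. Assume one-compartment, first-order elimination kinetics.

1.54

k = ln2 / t½ = 0.693147 / 35.3 = 0.01964 h⁻¹
e^(−kτ) = e^(−0.01964 × 53.6) = 0.3490
Accumulation ratio R = 1 / (1 − e^(−kτ)) = 1 / (1 − 0.3490) = 1.536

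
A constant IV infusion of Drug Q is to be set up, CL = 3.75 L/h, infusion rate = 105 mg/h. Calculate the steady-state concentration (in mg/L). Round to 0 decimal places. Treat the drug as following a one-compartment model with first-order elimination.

At steady state Css = R₀ / CL = 105 / 3.750 = 28.00 mg/L

28 mg/L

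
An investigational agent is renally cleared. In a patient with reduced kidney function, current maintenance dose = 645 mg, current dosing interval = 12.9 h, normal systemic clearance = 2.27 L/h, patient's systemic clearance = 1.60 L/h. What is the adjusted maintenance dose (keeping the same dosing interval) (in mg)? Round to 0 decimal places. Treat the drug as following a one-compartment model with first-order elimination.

455 mg

To keep the same average steady-state level, dosing rate must scale with clearance.
CL ratio = 1.60 / 2.27 = 0.7048
New dose (same interval) = 645 × 0.7048 = 454.6 mg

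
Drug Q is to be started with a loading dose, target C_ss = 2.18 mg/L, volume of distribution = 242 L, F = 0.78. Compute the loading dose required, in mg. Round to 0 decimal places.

LD = Css × Vd / F = 2.18 × 242 / 0.78 = 676.4 mg

676 mg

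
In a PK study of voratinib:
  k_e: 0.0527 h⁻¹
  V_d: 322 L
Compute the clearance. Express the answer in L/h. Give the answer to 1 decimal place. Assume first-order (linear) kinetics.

CL = k × Vd = 0.0527 × 322 = 16.97 L/h

17.0 L/h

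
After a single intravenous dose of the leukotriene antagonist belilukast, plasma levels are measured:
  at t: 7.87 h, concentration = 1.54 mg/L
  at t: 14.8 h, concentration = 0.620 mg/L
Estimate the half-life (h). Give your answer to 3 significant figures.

k = ln(C₁/C₂) / (t₂ − t₁) = ln(1.54/0.620) / (14.8 − 7.87)
  = 0.9098 / 6.930 = 0.1313 h⁻¹
t½ = ln2 / k = 0.693147 / 0.1313 = 5.279 h

5.28 h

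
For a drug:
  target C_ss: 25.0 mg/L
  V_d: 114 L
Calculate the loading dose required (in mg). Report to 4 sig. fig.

2850 mg

LD = Css × Vd = 25.0 × 114 = 2850 mg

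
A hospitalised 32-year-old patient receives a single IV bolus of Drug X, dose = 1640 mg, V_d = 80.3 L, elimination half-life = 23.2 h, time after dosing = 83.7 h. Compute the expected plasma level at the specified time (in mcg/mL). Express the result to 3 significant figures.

C₀ = Dose / Vd = 1640 / 80.3 = 20.42 mg/L
k = ln2 / t½ = 0.693147 / 23.2 = 0.02988 h⁻¹
C = C₀ · e^(−k·t) = 20.42 × e^(−0.02988 × 83.7)
  = 20.42 × 0.08201 = 1.675 mg/L
(1.675 mg/L = 1.675 mcg/mL)

1.68 mcg/mL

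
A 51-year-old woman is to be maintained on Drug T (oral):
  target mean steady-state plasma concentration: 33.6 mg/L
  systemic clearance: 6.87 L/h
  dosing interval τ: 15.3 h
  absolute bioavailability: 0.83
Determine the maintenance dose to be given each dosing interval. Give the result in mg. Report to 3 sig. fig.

At steady state, F × (Dose/τ) = Css × CL.
Dose = Css × CL × τ / F = 33.6 × 6.870 × 15.3 / 0.83 = 4255 mg

4260 mg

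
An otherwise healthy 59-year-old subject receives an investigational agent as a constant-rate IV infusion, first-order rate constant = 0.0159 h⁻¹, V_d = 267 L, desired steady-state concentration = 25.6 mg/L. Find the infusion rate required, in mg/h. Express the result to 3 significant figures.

CL = k × Vd = 0.01590 × 267 = 4.245 L/h
At steady state, infusion rate R₀ = Css × CL = 25.6 × 4.245 = 108.7 mg/h

109 mg/h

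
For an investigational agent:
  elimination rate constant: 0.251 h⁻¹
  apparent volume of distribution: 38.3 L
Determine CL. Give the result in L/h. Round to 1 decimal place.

9.6 L/h

CL = k × Vd = 0.251 × 38.3 = 9.613 L/h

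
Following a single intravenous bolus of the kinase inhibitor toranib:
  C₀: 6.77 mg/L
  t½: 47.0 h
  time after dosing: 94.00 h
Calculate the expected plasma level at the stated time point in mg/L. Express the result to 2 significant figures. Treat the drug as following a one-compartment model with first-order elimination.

1.7 mg/L

k = ln2 / t½ = 0.693147 / 47.0 = 0.01475 h⁻¹
t / t½ = 94.00 / 47.0 = 2 half-lives
C = C₀ × (1/2)^2 = 6.770 × 0.2500 = 1.693 mg/L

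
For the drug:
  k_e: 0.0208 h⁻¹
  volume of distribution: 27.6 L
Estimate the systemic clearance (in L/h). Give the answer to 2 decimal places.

0.57 L/h

CL = k × Vd = 0.0208 × 27.6 = 0.5741 L/h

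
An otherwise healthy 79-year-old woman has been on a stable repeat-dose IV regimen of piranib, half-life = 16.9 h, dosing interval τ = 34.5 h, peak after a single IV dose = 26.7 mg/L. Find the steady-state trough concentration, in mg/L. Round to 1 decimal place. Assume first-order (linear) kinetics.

k = ln2 / t½ = 0.693147 / 16.9 = 0.04101 h⁻¹
e^(−kτ) = e^(−0.04101 × 34.5) = 0.2430
Accumulation ratio R = 1 / (1 − e^(−kτ)) = 1 / (1 − 0.2430) = 1.321
Steady-state trough = C₀ × R × e^(−kτ) = 26.7 × 1.321 × 0.2430 = 8.571 mg/L

8.6 mg/L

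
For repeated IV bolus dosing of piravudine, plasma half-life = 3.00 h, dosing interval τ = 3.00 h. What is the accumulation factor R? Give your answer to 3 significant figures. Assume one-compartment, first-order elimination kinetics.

2.00

k = ln2 / t½ = 0.693147 / 3.00 = 0.2310 h⁻¹
e^(−kτ) = e^(−0.2310 × 3.00) = 0.5001
Accumulation ratio R = 1 / (1 − e^(−kτ)) = 1 / (1 − 0.5001) = 2.000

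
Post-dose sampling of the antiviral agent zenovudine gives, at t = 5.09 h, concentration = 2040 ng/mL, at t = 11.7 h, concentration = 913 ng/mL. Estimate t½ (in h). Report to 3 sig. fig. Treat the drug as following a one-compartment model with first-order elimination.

5.70 h

k = ln(C₁/C₂) / (t₂ − t₁) = ln(2040/913) / (11.7 − 5.09)
  = 0.8040 / 6.610 = 0.1216 h⁻¹
t½ = ln2 / k = 0.693147 / 0.1216 = 5.700 h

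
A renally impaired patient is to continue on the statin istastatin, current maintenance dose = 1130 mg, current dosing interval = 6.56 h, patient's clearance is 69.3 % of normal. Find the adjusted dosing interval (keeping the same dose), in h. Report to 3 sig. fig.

To keep the same average steady-state level, dosing rate must scale with clearance.
CL ratio = 69.3 / 100 = 0.6930
New interval (same dose) = 6.56 / 0.6930 = 9.466 h

9.47 h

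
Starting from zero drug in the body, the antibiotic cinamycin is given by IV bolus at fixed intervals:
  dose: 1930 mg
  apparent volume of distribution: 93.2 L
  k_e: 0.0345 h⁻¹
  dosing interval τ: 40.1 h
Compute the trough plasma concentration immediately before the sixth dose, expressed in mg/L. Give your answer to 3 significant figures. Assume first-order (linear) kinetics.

6.92 mg/L

C₀ per dose = Dose / Vd = 1930 / 93.2 = 20.71 mg/L
Fraction remaining after one interval: r = e^(−kτ) = e^(−0.03450 × 40.1) = 0.2507
Before dose 6, 5 doses have been given (aged 1τ, 2τ, 3τ, 4τ, 5τ).
C_trough = C₀ × (r + r² + … + r^5) = C₀ × r(1−r^5)/(1−r)
        = 20.71 × 0.2507 × (1 − 0.0009903) / (1 − 0.2507) = 6.922 mg/L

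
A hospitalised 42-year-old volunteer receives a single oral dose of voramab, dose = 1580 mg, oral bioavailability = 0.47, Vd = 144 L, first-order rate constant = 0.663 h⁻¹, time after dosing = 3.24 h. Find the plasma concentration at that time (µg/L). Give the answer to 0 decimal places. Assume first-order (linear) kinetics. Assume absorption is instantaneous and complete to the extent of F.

Amount reaching circulation = F × Dose = 0.47 × 1580 = 742.6 mg
C₀ = F·Dose / Vd = 742.6 / 144 = 5.157 mg/L
C = C₀ · e^(−k·t) = 5.157 × e^(−0.6630 × 3.24)
  = 5.157 × 0.1167 = 0.6018 mg/L
Convert: 0.6018 mg/L × 1000 = 601.8 µg/L

602 µg/L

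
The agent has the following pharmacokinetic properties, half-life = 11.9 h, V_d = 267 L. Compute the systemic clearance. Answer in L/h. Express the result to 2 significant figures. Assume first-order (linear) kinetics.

k = ln2 / t½ = 0.693147 / 11.9 = 0.05825 h⁻¹
CL = k × Vd = 0.05825 × 267 = 15.55 L/h

16 L/h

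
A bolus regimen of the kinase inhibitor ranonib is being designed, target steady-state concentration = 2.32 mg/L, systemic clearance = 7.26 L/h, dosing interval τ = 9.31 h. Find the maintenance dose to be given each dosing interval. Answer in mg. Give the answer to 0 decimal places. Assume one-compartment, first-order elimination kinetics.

157 mg

At steady state, Dose/τ = Css × CL.
Dose = Css × CL × τ = 2.32 × 7.260 × 9.31 = 156.8 mg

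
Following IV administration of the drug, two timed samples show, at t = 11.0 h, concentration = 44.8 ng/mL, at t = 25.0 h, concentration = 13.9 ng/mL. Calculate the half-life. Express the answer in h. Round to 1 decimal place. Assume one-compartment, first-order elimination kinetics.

k = ln(C₁/C₂) / (t₂ − t₁) = ln(44.8/13.9) / (25.0 − 11.0)
  = 1.170 / 14.00 = 0.08357 h⁻¹
t½ = ln2 / k = 0.693147 / 0.08357 = 8.294 h

8.3 h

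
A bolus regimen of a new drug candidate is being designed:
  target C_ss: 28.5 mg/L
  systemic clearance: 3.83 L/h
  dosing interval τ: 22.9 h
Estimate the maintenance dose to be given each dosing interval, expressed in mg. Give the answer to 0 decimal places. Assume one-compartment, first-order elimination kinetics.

2500 mg

At steady state, Dose/τ = Css × CL.
Dose = Css × CL × τ = 28.5 × 3.830 × 22.9 = 2500 mg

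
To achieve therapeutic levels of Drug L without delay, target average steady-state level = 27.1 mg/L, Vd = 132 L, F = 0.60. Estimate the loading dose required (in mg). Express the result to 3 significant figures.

5960 mg

LD = Css × Vd / F = 27.1 × 132 / 0.60 = 5962 mg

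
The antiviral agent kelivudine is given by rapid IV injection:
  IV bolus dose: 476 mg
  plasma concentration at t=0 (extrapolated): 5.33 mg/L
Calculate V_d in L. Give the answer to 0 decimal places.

89 L

Vd = Dose / C₀ = 476.0 / 5.33 = 89.31 L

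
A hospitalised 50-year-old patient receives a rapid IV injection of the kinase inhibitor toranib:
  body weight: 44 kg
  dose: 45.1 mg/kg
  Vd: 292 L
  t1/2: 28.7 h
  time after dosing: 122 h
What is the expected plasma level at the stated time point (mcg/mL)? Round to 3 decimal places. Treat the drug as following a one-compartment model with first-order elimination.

Total dose = 45.1 × 44 = 1984 mg
C₀ = Dose / Vd = 1984 / 292 = 6.795 mg/L
k = ln2 / t½ = 0.693147 / 28.7 = 0.02415 h⁻¹
C = C₀ · e^(−k·t) = 6.795 × e^(−0.02415 × 122)
  = 6.795 × 0.05253 = 0.3569 mg/L
(0.3569 mg/L = 0.3569 mcg/mL)

0.357 mcg/mL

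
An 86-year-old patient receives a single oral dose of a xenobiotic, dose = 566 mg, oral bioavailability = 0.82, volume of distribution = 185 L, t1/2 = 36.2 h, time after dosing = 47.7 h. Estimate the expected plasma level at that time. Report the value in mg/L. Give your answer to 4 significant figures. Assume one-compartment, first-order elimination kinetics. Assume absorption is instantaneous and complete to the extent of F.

Amount reaching circulation = F × Dose = 0.82 × 566.0 = 464.1 mg
C₀ = F·Dose / Vd = 464.1 / 185 = 2.509 mg/L
k = ln2 / t½ = 0.693147 / 36.2 = 0.01915 h⁻¹
C = C₀ · e^(−k·t) = 2.509 × e^(−0.01915 × 47.7)
  = 2.509 × 0.4011 = 1.006 mg/L

1.006 mg/L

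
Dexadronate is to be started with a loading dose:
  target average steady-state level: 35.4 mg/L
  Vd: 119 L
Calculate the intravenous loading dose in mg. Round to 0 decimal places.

4213 mg

LD = Css × Vd = 35.4 × 119 = 4213 mg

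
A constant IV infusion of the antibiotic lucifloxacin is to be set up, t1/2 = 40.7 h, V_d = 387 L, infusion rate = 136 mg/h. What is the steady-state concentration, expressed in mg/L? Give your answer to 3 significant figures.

20.6 mg/L

k = ln2 / t½ = 0.693147 / 40.7 = 0.01703 h⁻¹
CL = k × Vd = 0.01703 × 387 = 6.591 L/h
At steady state Css = R₀ / CL = 136 / 6.591 = 20.63 mg/L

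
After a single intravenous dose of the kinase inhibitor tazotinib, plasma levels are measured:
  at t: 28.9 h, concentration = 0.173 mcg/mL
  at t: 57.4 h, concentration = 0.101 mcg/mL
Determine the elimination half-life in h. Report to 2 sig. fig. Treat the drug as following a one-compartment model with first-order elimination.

k = ln(C₁/C₂) / (t₂ − t₁) = ln(0.173/0.101) / (57.4 − 28.9)
  = 0.5382 / 28.50 = 0.01888 h⁻¹
t½ = ln2 / k = 0.693147 / 0.01888 = 36.71 h

37 h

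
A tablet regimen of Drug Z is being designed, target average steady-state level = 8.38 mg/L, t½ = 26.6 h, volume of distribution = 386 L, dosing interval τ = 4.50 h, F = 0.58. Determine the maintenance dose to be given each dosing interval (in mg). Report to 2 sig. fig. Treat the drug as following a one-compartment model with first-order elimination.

650 mg

k = ln2 / t½ = 0.693147 / 26.6 = 0.02606 h⁻¹
CL = k × Vd = 0.02606 × 386 = 10.06 L/h
At steady state, F × (Dose/τ) = Css × CL.
Dose = Css × CL × τ / F = 8.38 × 10.06 × 4.50 / 0.58 = 654.1 mg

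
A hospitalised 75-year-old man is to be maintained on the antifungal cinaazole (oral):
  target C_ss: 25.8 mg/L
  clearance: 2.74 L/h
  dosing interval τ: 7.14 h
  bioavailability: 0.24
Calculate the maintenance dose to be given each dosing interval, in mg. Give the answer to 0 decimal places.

2103 mg

At steady state, F × (Dose/τ) = Css × CL.
Dose = Css × CL × τ / F = 25.8 × 2.740 × 7.14 / 0.24 = 2103 mg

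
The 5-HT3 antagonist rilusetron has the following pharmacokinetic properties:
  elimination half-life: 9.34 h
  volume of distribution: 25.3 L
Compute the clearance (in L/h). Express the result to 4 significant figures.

1.878 L/h

k = ln2 / t½ = 0.693147 / 9.34 = 0.07421 h⁻¹
CL = k × Vd = 0.07421 × 25.3 = 1.878 L/h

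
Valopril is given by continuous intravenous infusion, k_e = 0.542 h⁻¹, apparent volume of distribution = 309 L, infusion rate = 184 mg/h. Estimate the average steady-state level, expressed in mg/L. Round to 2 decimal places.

CL = k × Vd = 0.5420 × 309 = 167.5 L/h
At steady state Css = R₀ / CL = 184 / 167.5 = 1.099 mg/L

1.10 mg/L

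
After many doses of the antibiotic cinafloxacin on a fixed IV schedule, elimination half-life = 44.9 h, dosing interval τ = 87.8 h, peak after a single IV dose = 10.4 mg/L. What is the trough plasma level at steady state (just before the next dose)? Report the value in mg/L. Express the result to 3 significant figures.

3.61 mg/L

k = ln2 / t½ = 0.693147 / 44.9 = 0.01544 h⁻¹
e^(−kτ) = e^(−0.01544 × 87.8) = 0.2578
Accumulation ratio R = 1 / (1 − e^(−kτ)) = 1 / (1 − 0.2578) = 1.347
Steady-state trough = C₀ × R × e^(−kτ) = 10.4 × 1.347 × 0.2578 = 3.611 mg/L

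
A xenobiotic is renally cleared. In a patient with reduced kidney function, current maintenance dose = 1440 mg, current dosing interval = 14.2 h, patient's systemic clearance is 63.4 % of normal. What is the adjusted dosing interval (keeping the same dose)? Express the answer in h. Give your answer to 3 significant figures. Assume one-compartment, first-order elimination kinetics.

To keep the same average steady-state level, dosing rate must scale with clearance.
CL ratio = 63.4 / 100 = 0.6340
New interval (same dose) = 14.2 / 0.6340 = 22.40 h

22.4 h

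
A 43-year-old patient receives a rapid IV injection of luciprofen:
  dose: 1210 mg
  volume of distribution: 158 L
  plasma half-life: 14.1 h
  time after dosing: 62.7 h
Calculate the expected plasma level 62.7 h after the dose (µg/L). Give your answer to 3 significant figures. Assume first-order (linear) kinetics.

351 µg/L

C₀ = Dose / Vd = 1210 / 158 = 7.658 mg/L
k = ln2 / t½ = 0.693147 / 14.1 = 0.04916 h⁻¹
C = C₀ · e^(−k·t) = 7.658 × e^(−0.04916 × 62.7)
  = 7.658 × 0.04585 = 0.3511 mg/L
Convert: 0.3511 mg/L × 1000 = 351.1 µg/L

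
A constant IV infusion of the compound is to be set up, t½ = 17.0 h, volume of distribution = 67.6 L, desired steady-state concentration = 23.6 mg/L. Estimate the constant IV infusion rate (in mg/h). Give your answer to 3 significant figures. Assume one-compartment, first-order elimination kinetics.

65.0 mg/h

k = ln2 / t½ = 0.693147 / 17.0 = 0.04077 h⁻¹
CL = k × Vd = 0.04077 × 67.6 = 2.756 L/h
At steady state, infusion rate R₀ = Css × CL = 23.6 × 2.756 = 65.04 mg/h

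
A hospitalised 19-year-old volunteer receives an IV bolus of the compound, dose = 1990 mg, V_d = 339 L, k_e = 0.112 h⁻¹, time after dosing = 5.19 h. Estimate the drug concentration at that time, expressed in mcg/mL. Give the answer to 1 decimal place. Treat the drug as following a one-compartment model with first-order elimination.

C₀ = Dose / Vd = 1990 / 339 = 5.870 mg/L
C = C₀ · e^(−k·t) = 5.870 × e^(−0.1120 × 5.19)
  = 5.870 × 0.5592 = 3.283 mg/L
(3.283 mg/L = 3.283 mcg/mL)

3.3 mcg/mL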